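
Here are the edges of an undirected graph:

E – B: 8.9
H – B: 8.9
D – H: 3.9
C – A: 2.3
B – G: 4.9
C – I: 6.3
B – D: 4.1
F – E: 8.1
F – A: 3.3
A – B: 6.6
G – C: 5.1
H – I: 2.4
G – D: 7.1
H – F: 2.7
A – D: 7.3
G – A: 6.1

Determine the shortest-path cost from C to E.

13.7

Compare a few routes:
C–I–H–F–E: 6.3+2.4+2.7+8.1 = 19.5
C–A–B–E: 2.3+6.6+8.9 = 17.8
C–G–B–E: 5.1+4.9+8.9 = 18.9
C–A–F–E: 2.3+3.3+8.1 = 13.7
The minimum is 13.7 via C–A–F–E.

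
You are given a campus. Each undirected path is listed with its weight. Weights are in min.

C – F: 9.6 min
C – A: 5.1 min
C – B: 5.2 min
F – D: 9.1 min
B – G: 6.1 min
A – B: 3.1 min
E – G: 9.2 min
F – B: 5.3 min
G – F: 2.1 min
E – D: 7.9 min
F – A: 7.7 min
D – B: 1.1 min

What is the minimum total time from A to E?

Running Dijkstra from A:
A: 0
B: 3.1  (via A)
D: 4.2  (via B)
C: 5.1  (via A)
F: 7.7  (via A)
G: 9.2  (via B)
E: 12.1  (via D)
Shortest route: A–B–D–E = 12.1 min.

12.1 min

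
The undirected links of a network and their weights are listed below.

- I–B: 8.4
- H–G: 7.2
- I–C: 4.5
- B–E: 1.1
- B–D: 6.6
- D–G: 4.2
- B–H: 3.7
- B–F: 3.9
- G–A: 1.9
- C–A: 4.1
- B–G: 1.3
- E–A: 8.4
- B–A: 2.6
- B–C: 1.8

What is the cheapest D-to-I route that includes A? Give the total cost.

Best D to A: D–G–A costing 6.1
Shortest A→I: A–C–I = 8.6
Total via A: 6.1 + 8.6 = 14.7.

14.7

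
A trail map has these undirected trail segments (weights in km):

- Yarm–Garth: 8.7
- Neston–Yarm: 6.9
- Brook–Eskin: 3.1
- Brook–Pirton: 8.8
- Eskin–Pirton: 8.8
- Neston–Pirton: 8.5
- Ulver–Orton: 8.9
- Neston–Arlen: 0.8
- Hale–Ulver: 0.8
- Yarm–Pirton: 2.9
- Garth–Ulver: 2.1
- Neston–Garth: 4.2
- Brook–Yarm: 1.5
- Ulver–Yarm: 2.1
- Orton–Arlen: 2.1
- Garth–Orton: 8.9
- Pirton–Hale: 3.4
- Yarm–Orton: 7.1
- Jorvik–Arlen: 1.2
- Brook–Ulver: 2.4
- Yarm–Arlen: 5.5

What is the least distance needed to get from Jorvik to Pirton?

Shortest distances from Jorvik:
Jorvik: 0
Arlen: 1.2  (via Jorvik)
Neston: 2  (via Arlen)
Orton: 3.3  (via Arlen)
Garth: 6.2  (via Neston)
Yarm: 6.7  (via Arlen)
Brook: 8.2  (via Yarm)
Ulver: 8.3  (via Garth)
Hale: 9.1  (via Ulver)
Pirton: 9.6  (via Yarm)
Shortest route: Jorvik → Arlen → Yarm → Pirton = 9.6 km.

9.6 km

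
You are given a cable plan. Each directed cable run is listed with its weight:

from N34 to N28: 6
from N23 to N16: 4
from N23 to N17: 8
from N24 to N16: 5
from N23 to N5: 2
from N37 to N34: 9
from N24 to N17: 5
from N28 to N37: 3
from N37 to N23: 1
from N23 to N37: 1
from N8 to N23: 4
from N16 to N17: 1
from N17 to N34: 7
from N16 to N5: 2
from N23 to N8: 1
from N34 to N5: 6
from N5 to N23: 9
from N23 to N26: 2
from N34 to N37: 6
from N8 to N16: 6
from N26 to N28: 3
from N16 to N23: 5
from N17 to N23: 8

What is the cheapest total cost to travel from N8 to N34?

Enumerating some paths:
N8 - N23 - N16 - N17 - N34: 4+4+1+7 = 16
N8 - N23 - N17 - N34: 4+8+7 = 19
N8 - N23 - N37 - N34: 4+1+9 = 14
Cheapest is N8 - N23 - N37 - N34 at 14.

14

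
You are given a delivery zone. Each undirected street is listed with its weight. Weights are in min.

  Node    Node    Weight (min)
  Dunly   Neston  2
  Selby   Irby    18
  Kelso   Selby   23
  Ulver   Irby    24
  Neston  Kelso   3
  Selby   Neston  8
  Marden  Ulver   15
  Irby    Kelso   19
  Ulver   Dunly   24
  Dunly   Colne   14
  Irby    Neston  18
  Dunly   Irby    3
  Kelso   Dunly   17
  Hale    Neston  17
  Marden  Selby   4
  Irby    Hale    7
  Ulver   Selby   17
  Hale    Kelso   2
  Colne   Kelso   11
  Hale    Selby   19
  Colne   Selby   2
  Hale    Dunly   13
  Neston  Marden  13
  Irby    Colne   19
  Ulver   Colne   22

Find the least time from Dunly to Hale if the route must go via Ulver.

Best Dunly to Ulver: Dunly → Ulver costing 24
Shortest Ulver→Hale: Ulver → Selby → Neston → Kelso → Hale = 30
Total via Ulver: 24 + 30 = 54 min.

54 min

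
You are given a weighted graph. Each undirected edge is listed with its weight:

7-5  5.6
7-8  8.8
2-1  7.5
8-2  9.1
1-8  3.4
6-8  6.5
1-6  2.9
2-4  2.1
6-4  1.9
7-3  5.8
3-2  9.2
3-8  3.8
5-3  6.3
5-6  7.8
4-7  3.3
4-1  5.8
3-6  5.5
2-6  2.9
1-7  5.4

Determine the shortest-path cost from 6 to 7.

5.2

Shortest distances from 6:
6: 0
4: 1.9  (via 6)
1: 2.9  (via 6)
2: 2.9  (via 6)
7: 5.2  (via 4)
Shortest route: 6–4–7 = 5.2.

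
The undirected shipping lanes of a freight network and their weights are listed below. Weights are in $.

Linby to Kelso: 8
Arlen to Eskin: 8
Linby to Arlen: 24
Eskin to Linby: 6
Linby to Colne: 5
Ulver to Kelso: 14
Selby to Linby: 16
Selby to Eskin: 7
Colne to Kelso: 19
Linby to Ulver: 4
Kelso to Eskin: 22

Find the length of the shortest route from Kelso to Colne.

$13

Candidate routes:
Kelso → Linby → Colne: 8+5 = 13
Kelso → Ulver → Linby → Colne: 14+4+5 = 23
Kelso → Colne: 19 = 19
The minimum is $13 via Kelso → Linby → Colne.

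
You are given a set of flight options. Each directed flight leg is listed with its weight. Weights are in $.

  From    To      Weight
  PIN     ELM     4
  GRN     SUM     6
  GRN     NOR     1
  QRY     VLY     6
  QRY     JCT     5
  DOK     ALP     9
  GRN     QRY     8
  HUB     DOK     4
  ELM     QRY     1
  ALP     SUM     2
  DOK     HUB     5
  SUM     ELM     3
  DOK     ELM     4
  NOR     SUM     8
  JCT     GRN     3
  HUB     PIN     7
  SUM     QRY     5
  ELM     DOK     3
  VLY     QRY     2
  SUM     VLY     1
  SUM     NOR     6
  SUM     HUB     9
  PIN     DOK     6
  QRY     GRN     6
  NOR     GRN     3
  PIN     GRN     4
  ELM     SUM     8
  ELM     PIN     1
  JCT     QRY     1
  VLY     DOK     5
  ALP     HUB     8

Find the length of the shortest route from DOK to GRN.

Shortest distances from DOK:
DOK: 0
ELM: 4  (via DOK)
HUB: 5  (via DOK)
QRY: 5  (via ELM)
PIN: 5  (via ELM)
GRN: 9  (via PIN)
Shortest route: DOK–ELM–PIN–GRN = $9.

$9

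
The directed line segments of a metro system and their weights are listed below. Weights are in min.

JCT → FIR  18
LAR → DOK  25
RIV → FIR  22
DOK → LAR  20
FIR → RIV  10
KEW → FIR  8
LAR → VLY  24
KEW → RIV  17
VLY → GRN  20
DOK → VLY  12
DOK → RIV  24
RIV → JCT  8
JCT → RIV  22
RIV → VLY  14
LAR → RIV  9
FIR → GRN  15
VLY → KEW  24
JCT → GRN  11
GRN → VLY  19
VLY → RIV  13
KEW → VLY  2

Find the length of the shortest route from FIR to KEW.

Candidate routes:
FIR → GRN → VLY → KEW: 15+19+24 = 58
FIR → RIV → VLY → KEW: 10+14+24 = 48
Cheapest is FIR → RIV → VLY → KEW at 48 min.

48 min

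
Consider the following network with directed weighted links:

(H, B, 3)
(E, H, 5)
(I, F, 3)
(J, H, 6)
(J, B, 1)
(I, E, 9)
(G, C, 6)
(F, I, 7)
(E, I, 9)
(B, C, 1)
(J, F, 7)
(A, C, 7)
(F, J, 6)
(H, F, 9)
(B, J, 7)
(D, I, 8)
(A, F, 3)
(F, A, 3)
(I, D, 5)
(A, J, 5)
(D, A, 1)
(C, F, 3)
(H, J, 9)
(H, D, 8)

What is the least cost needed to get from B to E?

20

Enumerating some paths:
B–J–F–I–E: 7+7+7+9 = 30
B–C–F–I–E: 1+3+7+9 = 20
The minimum is 20 via B–C–F–I–E.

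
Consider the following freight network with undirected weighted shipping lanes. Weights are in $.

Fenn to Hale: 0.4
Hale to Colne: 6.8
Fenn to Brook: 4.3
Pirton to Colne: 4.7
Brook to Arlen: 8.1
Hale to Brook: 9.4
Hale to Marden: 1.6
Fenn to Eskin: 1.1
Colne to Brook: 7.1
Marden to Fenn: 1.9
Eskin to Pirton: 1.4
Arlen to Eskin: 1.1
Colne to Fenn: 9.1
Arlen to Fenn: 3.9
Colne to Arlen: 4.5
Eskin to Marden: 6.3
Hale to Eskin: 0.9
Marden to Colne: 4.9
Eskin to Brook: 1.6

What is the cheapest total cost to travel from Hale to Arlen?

Compare a few routes:
Hale - Fenn - Arlen: 0.4+3.9 = 4.3
Hale - Eskin - Arlen: 0.9+1.1 = 2
Hale - Fenn - Eskin - Arlen: 0.4+1.1+1.1 = 2.6
The minimum is $2 via Hale - Eskin - Arlen.

$2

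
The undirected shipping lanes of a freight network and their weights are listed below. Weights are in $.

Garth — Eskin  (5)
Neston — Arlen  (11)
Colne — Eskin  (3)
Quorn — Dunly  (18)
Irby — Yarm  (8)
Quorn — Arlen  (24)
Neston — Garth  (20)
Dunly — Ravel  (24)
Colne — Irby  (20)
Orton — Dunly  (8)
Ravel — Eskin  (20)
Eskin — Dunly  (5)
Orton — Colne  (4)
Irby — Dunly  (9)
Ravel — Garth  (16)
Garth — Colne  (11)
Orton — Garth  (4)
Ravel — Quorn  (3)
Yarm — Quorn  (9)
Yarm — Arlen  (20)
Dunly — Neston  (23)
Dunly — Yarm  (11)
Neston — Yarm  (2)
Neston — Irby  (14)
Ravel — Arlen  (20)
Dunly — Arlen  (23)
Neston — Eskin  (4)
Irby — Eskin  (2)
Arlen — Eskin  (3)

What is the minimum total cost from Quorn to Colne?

Settle nodes by increasing distance from Quorn:
Quorn: 0
Ravel: 3  (via Quorn)
Yarm: 9  (via Quorn)
Neston: 11  (via Yarm)
Eskin: 15  (via Neston)
Irby: 17  (via Yarm)
Dunly: 18  (via Quorn)
Colne: 18  (via Eskin)
Shortest route: Quorn → Yarm → Neston → Eskin → Colne = $18.

$18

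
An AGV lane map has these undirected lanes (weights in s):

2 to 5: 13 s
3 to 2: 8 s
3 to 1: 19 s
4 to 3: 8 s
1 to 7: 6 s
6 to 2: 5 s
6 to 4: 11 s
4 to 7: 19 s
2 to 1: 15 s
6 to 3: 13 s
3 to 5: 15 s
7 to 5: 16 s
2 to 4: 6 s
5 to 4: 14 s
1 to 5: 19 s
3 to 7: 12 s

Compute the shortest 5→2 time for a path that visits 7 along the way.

Best 5 to 7: 5 → 7 costing 16
Best 7 to 2: 7 → 3 → 2 costing 20
Total via 7: 16 + 20 = 36 s.

36 s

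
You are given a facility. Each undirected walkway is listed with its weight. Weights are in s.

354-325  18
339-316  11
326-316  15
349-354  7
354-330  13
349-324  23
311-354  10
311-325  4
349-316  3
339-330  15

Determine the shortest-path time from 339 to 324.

37 s

Shortest distances from 339:
339: 0
316: 11  (via 339)
349: 14  (via 316)
330: 15  (via 339)
354: 21  (via 349)
326: 26  (via 316)
311: 31  (via 354)
325: 35  (via 311)
324: 37  (via 349)
Shortest route: 339–316–349–324 = 37 s.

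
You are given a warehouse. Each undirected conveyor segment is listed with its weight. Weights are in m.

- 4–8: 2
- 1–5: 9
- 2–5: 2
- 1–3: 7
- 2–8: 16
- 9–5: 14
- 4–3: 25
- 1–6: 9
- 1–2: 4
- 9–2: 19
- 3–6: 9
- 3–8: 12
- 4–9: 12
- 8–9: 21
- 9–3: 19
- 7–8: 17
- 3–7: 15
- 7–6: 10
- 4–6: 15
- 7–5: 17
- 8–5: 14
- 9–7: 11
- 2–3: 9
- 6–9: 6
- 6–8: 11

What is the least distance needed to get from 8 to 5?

14 m

Enumerating some paths:
8 → 5: 14 = 14
8 → 3 → 2 → 5: 12+9+2 = 23
8 → 3 → 1 → 2 → 5: 12+7+4+2 = 25
8 → 2 → 5: 16+2 = 18
The minimum is 14 m via 8 → 5.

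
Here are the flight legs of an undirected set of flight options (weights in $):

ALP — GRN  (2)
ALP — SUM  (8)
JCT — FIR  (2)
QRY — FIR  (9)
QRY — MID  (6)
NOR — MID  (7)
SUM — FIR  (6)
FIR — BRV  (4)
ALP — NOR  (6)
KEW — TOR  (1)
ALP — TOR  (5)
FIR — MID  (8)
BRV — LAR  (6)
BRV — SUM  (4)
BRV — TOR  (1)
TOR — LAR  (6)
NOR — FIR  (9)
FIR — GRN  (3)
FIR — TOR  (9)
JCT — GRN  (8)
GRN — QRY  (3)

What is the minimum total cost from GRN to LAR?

Running Dijkstra from GRN:
GRN: 0
ALP: 2  (via GRN)
QRY: 3  (via GRN)
FIR: 3  (via GRN)
JCT: 5  (via FIR)
TOR: 7  (via ALP)
BRV: 7  (via FIR)
NOR: 8  (via ALP)
KEW: 8  (via TOR)
MID: 9  (via QRY)
SUM: 9  (via FIR)
LAR: 13  (via TOR)
Shortest route: GRN–ALP–TOR–LAR = $13.

$13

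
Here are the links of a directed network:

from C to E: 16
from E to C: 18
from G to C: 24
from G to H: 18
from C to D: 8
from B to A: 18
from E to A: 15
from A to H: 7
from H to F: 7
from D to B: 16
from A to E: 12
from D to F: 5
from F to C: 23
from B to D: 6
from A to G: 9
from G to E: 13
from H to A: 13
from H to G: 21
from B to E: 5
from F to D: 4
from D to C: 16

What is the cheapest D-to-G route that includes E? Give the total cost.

Shortest D→E: D–B–E = 21
Shortest E→G: E–A–G = 24
Total via E: 21 + 24 = 45.

45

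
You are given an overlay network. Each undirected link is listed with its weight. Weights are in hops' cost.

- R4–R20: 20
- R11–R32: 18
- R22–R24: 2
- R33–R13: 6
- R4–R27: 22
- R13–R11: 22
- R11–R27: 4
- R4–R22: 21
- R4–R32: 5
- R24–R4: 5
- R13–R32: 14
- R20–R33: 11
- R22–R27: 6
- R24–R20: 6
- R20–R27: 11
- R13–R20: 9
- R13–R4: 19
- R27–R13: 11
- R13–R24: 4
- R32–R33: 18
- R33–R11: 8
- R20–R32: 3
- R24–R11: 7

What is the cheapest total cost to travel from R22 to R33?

12 hops' cost

Running Dijkstra from R22:
R22: 0
R24: 2  (via R22)
R27: 6  (via R22)
R13: 6  (via R24)
R4: 7  (via R24)
R20: 8  (via R24)
R11: 9  (via R24)
R32: 11  (via R20)
R33: 12  (via R13)
Shortest route: R22–R24–R13–R33 = 12 hops' cost.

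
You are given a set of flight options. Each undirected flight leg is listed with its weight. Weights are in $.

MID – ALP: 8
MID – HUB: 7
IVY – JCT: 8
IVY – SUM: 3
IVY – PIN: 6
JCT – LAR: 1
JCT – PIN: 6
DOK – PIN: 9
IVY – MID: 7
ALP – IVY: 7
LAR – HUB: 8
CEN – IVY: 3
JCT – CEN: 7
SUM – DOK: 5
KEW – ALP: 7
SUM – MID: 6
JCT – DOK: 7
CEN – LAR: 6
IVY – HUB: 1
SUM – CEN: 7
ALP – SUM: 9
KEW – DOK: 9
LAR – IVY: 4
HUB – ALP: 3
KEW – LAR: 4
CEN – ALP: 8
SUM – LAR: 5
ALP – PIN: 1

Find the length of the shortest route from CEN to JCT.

$7

Enumerating some paths:
CEN–IVY–JCT: 3+8 = 11
CEN–IVY–SUM–LAR–JCT: 3+3+5+1 = 12
CEN–JCT: 7 = 7
CEN–IVY–LAR–JCT: 3+4+1 = 8
The minimum is $7 via CEN–JCT.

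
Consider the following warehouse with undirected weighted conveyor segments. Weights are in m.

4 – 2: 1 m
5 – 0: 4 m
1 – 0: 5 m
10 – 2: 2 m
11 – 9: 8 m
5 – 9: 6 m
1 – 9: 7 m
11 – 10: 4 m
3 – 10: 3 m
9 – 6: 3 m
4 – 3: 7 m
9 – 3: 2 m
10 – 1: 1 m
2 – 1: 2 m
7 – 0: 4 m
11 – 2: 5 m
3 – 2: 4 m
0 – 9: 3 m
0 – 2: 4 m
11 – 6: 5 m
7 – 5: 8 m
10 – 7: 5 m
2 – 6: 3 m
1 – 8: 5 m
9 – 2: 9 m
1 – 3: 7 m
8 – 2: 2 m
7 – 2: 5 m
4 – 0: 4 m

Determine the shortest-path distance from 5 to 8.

Settle nodes by increasing distance from 5:
5: 0
0: 4  (via 5)
9: 6  (via 5)
2: 8  (via 0)
3: 8  (via 9)
4: 8  (via 0)
7: 8  (via 5)
1: 9  (via 0)
6: 9  (via 9)
8: 10  (via 2)
Shortest route: 5–0–2–8 = 10 m.

10 m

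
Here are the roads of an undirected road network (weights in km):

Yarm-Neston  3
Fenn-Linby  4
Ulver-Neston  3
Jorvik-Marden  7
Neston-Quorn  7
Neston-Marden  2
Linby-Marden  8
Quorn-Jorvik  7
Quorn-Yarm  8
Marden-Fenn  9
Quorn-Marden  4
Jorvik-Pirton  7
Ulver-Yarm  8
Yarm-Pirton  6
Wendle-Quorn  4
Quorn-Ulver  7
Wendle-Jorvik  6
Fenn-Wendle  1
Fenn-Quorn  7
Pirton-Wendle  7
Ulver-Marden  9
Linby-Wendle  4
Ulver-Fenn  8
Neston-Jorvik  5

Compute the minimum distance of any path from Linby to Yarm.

13 km

Candidate routes:
Linby - Wendle - Quorn - Yarm: 4+4+8 = 16
Linby - Marden - Neston - Yarm: 8+2+3 = 13
The minimum is 13 km via Linby - Marden - Neston - Yarm.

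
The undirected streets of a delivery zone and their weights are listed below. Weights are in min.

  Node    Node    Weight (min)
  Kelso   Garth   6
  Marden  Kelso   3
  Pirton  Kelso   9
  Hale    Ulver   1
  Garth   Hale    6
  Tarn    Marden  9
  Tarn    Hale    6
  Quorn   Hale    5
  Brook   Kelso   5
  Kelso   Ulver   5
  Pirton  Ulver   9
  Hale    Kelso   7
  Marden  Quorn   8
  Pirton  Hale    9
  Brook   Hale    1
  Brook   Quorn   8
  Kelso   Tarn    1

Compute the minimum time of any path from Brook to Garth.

7 min

Candidate routes:
Brook - Hale - Garth: 1+6 = 7
Brook - Hale - Ulver - Kelso - Garth: 1+1+5+6 = 13
Brook - Kelso - Garth: 5+6 = 11
Cheapest is Brook - Hale - Garth at 7 min.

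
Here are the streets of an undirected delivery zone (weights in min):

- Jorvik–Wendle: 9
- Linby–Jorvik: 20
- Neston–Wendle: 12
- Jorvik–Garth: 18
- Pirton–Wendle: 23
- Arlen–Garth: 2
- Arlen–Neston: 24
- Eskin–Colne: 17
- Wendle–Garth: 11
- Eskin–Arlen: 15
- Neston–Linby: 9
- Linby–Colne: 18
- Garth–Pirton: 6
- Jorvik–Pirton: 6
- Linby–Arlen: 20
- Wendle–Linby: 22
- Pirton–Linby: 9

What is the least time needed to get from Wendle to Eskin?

Settle nodes by increasing distance from Wendle:
Wendle: 0
Jorvik: 9  (via Wendle)
Garth: 11  (via Wendle)
Neston: 12  (via Wendle)
Arlen: 13  (via Garth)
Pirton: 15  (via Jorvik)
Linby: 21  (via Neston)
Eskin: 28  (via Arlen)
Shortest route: Wendle–Garth–Arlen–Eskin = 28 min.

28 min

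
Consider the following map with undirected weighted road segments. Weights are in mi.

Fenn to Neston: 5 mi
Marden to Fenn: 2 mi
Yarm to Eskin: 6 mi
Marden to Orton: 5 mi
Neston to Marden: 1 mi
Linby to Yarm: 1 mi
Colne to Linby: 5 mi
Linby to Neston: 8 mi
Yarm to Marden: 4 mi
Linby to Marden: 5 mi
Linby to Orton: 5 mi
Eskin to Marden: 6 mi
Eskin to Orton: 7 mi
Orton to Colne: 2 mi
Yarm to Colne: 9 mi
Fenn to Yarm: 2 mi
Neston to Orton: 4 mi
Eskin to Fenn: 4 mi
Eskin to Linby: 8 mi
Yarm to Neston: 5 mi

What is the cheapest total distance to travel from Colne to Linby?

5 mi

Enumerating some paths:
Colne–Orton–Marden–Yarm–Linby: 2+5+4+1 = 12
Colne–Linby: 5 = 5
Colne–Yarm–Linby: 9+1 = 10
Colne–Orton–Linby: 2+5 = 7
Cheapest is Colne–Linby at 5 mi.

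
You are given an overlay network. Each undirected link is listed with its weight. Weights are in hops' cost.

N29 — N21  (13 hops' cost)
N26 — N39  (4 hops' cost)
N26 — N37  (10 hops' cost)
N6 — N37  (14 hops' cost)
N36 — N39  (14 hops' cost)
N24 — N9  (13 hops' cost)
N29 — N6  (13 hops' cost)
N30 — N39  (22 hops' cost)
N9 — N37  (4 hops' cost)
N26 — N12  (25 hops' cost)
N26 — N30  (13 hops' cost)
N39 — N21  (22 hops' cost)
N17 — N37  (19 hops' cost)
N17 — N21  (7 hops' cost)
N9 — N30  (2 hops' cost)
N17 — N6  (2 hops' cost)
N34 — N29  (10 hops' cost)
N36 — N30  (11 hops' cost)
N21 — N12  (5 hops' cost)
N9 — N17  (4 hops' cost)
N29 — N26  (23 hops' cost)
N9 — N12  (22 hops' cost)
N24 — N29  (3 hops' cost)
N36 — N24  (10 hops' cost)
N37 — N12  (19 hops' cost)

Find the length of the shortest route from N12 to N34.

Running Dijkstra from N12:
N12: 0
N21: 5  (via N12)
N17: 12  (via N21)
N6: 14  (via N17)
N9: 16  (via N17)
N30: 18  (via N9)
N29: 18  (via N21)
N37: 19  (via N12)
N24: 21  (via N29)
N26: 25  (via N12)
N39: 27  (via N21)
N34: 28  (via N29)
Shortest route: N12–N21–N29–N34 = 28 hops' cost.

28 hops' cost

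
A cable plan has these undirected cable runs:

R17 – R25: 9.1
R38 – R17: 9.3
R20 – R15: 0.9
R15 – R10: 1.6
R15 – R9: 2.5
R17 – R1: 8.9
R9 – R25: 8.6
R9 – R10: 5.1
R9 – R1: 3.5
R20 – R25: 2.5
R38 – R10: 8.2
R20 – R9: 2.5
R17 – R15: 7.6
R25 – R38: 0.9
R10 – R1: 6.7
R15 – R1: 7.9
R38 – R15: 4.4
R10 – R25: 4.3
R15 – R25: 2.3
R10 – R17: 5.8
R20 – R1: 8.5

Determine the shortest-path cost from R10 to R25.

3.9

Compare a few routes:
R10 - R25: 4.3 = 4.3
R10 - R15 - R25: 1.6+2.3 = 3.9
The minimum is 3.9 via R10 - R15 - R25.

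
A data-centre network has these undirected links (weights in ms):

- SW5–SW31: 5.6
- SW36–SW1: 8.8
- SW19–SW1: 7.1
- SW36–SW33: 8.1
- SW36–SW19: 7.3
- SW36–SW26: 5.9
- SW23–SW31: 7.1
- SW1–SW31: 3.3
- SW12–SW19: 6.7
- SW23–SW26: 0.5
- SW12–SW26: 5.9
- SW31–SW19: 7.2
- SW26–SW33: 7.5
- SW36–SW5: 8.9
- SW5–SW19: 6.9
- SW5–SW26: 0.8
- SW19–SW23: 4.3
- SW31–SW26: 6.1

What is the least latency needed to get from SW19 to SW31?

7.2 ms

Compare a few routes:
SW19 → SW31: 7.2 = 7.2
SW19 → SW23 → SW26 → SW5 → SW31: 4.3+0.5+0.8+5.6 = 11.2
SW19 → SW1 → SW31: 7.1+3.3 = 10.4
SW19 → SW23 → SW26 → SW31: 4.3+0.5+6.1 = 10.9
The minimum is 7.2 ms via SW19 → SW31.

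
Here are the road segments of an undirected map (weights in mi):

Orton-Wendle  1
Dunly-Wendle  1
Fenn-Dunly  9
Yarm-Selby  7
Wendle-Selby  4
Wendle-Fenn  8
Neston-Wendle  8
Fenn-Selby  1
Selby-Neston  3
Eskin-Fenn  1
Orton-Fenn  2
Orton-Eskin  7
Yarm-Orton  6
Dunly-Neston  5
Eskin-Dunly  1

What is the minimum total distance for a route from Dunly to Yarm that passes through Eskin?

10 mi

Best Dunly to Eskin: Dunly–Eskin costing 1
Shortest Eskin→Yarm: Eskin–Fenn–Selby–Yarm = 9
Total via Eskin: 1 + 9 = 10 mi.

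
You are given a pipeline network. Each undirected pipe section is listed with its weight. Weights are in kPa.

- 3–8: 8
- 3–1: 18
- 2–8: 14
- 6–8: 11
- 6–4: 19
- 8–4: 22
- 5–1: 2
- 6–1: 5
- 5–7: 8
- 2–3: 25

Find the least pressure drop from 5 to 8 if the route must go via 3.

Best 5 to 3: 5 → 1 → 3 costing 20
Shortest 3→8: 3 → 8 = 8
Total via 3: 20 + 8 = 28 kPa.

28 kPa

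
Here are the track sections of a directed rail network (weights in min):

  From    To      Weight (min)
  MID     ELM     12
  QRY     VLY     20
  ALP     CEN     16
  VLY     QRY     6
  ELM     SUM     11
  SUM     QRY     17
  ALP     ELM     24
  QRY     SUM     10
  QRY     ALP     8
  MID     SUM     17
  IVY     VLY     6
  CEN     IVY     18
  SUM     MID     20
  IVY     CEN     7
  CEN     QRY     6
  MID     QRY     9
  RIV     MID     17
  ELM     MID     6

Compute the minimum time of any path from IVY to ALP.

20 min

Running Dijkstra from IVY:
IVY: 0
VLY: 6  (via IVY)
CEN: 7  (via IVY)
QRY: 12  (via VLY)
ALP: 20  (via QRY)
Shortest route: IVY → VLY → QRY → ALP = 20 min.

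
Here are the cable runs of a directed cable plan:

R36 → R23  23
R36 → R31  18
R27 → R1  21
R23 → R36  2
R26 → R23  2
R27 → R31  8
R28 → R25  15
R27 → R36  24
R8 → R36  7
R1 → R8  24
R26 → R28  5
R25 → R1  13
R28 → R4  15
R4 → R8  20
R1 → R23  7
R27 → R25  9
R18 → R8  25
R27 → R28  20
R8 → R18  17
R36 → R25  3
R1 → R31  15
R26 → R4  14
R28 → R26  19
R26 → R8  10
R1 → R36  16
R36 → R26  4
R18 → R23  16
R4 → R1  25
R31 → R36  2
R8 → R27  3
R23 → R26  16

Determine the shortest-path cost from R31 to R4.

20

Candidate routes:
R31 - R36 - R26 - R4: 2+4+14 = 20
R31 - R36 - R26 - R28 - R4: 2+4+5+15 = 26
The minimum is 20 via R31 - R36 - R26 - R4.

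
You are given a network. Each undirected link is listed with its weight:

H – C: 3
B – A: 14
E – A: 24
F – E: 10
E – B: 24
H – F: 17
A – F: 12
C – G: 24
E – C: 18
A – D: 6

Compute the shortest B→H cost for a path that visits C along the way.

Best B to C: B–E–C costing 42
Best C to H: C–H costing 3
Total via C: 42 + 3 = 45.

45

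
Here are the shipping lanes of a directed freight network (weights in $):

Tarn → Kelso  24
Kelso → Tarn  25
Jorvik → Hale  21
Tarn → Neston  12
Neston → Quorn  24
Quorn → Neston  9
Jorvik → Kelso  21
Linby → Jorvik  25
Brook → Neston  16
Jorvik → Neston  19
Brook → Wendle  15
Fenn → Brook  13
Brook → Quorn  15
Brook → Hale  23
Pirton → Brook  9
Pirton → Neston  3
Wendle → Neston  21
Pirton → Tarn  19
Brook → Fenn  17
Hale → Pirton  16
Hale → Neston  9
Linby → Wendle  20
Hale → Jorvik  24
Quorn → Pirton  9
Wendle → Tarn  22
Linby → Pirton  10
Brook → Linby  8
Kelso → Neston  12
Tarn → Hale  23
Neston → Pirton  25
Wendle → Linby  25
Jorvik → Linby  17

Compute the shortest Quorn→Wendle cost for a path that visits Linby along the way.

Best Quorn to Linby: Quorn–Pirton–Brook–Linby costing 26
Best Linby to Wendle: Linby–Wendle costing 20
Total via Linby: 26 + 20 = $46.

$46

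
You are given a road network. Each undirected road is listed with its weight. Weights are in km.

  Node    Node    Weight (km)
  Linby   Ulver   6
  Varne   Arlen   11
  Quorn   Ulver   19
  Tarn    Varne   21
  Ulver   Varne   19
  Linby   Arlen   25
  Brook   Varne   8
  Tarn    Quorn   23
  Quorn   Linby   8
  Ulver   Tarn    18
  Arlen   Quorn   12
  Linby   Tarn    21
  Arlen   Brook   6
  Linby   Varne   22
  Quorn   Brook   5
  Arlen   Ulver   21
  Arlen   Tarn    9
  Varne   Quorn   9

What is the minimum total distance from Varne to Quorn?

9 km

Shortest distances from Varne:
Varne: 0
Brook: 8  (via Varne)
Quorn: 9  (via Varne)
Shortest route: Varne–Quorn = 9 km.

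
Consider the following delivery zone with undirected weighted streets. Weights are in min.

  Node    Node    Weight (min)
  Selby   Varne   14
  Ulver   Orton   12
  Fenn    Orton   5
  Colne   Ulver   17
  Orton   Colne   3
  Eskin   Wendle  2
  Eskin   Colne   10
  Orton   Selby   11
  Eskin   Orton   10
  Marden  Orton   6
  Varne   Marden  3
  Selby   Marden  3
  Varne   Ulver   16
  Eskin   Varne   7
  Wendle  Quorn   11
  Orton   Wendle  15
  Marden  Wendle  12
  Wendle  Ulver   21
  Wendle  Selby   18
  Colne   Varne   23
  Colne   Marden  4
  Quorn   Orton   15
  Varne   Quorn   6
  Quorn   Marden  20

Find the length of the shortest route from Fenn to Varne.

14 min

Candidate routes:
Fenn → Orton → Marden → Varne: 5+6+3 = 14
Fenn → Orton → Colne → Marden → Varne: 5+3+4+3 = 15
The minimum is 14 min via Fenn → Orton → Marden → Varne.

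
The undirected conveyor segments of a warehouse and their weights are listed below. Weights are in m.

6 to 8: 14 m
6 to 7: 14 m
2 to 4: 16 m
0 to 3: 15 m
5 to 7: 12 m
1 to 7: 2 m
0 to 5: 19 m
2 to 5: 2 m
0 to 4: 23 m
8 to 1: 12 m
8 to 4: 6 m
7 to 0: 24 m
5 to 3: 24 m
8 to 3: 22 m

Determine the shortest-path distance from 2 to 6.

28 m

Shortest distances from 2:
2: 0
5: 2  (via 2)
7: 14  (via 5)
1: 16  (via 7)
4: 16  (via 2)
0: 21  (via 5)
8: 22  (via 4)
3: 26  (via 5)
6: 28  (via 7)
Shortest route: 2 → 5 → 7 → 6 = 28 m.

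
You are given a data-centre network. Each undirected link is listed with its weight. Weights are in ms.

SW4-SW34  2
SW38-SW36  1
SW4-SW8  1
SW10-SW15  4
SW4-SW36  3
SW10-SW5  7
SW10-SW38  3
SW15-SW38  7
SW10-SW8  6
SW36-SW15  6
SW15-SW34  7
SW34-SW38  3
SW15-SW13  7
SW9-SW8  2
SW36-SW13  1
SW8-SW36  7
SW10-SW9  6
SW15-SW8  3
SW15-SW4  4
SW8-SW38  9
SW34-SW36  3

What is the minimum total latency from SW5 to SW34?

13 ms

Candidate routes:
SW5 → SW10 → SW38 → SW36 → SW34: 7+3+1+3 = 14
SW5 → SW10 → SW38 → SW34: 7+3+3 = 13
Cheapest is SW5 → SW10 → SW38 → SW34 at 13 ms.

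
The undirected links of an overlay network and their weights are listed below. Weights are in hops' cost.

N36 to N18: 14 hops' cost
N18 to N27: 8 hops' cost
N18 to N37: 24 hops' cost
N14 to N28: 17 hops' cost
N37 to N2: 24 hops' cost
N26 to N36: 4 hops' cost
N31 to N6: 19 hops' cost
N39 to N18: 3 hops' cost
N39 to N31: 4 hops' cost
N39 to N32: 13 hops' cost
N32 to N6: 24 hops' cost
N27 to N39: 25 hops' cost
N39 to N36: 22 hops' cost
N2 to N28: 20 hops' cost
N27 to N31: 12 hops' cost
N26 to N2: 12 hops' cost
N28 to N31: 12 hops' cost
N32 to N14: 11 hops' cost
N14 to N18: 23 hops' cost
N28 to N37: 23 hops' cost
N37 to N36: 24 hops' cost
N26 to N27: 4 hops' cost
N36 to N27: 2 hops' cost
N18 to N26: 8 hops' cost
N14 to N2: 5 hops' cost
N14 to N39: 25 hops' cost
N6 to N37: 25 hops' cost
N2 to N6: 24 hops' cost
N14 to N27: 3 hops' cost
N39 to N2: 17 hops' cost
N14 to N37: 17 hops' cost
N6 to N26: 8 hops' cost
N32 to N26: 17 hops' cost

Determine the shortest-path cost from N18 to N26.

Candidate routes:
N18–N26: 8 = 8
N18–N27–N26: 8+4 = 12
The minimum is 8 hops' cost via N18–N26.

8 hops' cost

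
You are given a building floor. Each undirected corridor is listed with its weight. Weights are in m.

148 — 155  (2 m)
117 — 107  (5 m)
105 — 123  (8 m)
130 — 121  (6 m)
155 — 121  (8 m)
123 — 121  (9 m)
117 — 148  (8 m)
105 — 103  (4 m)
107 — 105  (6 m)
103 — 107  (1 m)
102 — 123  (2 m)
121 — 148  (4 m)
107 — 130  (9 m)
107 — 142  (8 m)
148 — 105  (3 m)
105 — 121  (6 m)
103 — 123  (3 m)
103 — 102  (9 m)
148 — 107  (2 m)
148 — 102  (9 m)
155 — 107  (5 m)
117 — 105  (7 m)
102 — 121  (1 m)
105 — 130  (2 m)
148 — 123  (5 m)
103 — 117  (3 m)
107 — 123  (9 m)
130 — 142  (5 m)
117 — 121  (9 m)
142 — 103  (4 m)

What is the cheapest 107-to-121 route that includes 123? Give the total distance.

Best 107 to 123: 107 → 103 → 123 costing 4
Best 123 to 121: 123 → 102 → 121 costing 3
Total via 123: 4 + 3 = 7 m.

7 m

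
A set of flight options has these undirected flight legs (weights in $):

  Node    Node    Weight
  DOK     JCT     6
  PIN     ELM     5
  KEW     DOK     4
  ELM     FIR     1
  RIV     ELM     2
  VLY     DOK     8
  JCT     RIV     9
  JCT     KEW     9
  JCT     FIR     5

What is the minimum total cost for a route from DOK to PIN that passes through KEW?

$24

Shortest DOK→KEW: DOK–KEW = 4
Best KEW to PIN: KEW–JCT–FIR–ELM–PIN costing 20
Total via KEW: 4 + 20 = $24.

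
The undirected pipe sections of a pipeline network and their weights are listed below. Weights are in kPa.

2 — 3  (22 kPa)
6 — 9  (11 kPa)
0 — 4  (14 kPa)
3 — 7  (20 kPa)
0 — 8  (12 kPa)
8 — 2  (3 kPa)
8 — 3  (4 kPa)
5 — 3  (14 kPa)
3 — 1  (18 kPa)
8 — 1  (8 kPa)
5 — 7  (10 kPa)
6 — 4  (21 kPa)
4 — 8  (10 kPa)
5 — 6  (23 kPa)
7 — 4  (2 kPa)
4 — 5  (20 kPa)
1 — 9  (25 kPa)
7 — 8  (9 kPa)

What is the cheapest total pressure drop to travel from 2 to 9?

36 kPa

Shortest distances from 2:
2: 0
8: 3  (via 2)
3: 7  (via 8)
1: 11  (via 8)
7: 12  (via 8)
4: 13  (via 8)
0: 15  (via 8)
5: 21  (via 3)
6: 34  (via 4)
9: 36  (via 1)
Shortest route: 2 → 8 → 1 → 9 = 36 kPa.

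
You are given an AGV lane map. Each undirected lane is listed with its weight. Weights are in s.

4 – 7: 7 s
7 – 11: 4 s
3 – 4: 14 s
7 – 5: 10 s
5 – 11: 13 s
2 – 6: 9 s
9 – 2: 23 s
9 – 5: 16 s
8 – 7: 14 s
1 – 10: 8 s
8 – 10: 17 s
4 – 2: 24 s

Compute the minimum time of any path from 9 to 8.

Settle nodes by increasing distance from 9:
9: 0
5: 16  (via 9)
2: 23  (via 9)
7: 26  (via 5)
11: 29  (via 5)
6: 32  (via 2)
4: 33  (via 7)
8: 40  (via 7)
Shortest route: 9 → 5 → 7 → 8 = 40 s.

40 s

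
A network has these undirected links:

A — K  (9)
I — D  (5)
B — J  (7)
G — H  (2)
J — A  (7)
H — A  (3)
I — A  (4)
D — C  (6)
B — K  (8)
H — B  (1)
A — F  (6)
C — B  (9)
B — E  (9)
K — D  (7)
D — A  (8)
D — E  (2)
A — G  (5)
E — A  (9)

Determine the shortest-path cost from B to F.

Shortest distances from B:
B: 0
H: 1  (via B)
G: 3  (via H)
A: 4  (via H)
J: 7  (via B)
I: 8  (via A)
K: 8  (via B)
C: 9  (via B)
E: 9  (via B)
F: 10  (via A)
Shortest route: B → H → A → F = 10.

10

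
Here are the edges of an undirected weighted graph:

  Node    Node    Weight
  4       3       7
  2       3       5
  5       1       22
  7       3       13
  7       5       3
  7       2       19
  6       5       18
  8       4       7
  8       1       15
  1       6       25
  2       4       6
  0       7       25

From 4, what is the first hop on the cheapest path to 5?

Compare a few routes:
4–2–3–7–5: 6+5+13+3 = 27
4–3–7–5: 7+13+3 = 23
The minimum is 23 via 4–3–7–5.
So from 4 the first move is to 3.

3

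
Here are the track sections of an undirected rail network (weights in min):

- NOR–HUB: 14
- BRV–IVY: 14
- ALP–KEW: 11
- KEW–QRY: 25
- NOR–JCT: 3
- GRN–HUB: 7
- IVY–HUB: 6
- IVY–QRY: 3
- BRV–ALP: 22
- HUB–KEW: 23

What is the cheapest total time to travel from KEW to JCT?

Enumerating some paths:
KEW → HUB → NOR → JCT: 23+14+3 = 40
KEW → QRY → IVY → HUB → NOR → JCT: 25+3+6+14+3 = 51
The minimum is 40 min via KEW → HUB → NOR → JCT.

40 min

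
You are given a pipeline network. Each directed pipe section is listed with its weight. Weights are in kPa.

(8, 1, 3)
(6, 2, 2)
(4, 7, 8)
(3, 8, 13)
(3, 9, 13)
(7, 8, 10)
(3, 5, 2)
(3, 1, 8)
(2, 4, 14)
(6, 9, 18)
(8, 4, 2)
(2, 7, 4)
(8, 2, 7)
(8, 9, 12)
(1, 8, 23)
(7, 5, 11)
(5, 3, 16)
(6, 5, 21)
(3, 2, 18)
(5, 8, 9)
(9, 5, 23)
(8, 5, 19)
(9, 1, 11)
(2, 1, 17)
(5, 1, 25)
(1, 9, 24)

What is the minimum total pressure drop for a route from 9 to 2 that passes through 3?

57 kPa

Best 9 to 3: 9–5–3 costing 39
Shortest 3→2: 3–2 = 18
Total via 3: 39 + 18 = 57 kPa.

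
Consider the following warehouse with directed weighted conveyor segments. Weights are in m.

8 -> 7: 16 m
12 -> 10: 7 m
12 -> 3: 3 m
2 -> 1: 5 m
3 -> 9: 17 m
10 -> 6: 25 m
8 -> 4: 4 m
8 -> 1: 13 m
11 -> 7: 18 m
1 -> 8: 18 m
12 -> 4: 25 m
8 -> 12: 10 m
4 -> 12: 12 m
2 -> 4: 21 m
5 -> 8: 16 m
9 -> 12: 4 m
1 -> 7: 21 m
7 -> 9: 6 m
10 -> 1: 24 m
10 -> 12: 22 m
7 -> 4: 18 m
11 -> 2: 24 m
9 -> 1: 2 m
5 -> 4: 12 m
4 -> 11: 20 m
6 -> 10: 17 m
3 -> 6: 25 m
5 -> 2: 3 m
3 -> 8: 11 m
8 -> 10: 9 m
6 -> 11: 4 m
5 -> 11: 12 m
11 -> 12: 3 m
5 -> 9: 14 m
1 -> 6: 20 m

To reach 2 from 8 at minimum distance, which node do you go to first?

4

Compare a few routes:
8–1–6–11–2: 13+20+4+24 = 61
8–10–6–11–2: 9+25+4+24 = 62
8–4–11–2: 4+20+24 = 48
The minimum is 48 m via 8–4–11–2.
So from 8 the first move is to 4.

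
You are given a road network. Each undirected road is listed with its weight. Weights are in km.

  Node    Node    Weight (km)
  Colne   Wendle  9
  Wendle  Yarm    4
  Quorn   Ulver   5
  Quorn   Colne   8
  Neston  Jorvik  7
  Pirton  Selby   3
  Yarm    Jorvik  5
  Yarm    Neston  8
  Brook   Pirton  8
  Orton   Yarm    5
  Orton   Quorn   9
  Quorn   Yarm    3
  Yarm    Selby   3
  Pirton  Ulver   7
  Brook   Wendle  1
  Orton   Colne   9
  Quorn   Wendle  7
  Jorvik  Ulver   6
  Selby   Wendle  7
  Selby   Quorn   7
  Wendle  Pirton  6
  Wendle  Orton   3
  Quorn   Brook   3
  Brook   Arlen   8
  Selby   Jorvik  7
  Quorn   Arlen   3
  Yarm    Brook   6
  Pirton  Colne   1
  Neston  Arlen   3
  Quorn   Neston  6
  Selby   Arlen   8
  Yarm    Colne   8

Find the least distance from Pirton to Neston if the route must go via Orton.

22 km

Shortest Pirton→Orton: Pirton–Wendle–Orton = 9
Shortest Orton→Neston: Orton–Yarm–Neston = 13
Total via Orton: 9 + 13 = 22 km.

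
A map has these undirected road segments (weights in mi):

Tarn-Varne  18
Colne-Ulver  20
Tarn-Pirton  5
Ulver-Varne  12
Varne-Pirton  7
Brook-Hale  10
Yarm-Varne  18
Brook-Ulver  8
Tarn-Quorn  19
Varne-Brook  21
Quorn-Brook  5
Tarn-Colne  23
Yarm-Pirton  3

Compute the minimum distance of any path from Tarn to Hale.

Running Dijkstra from Tarn:
Tarn: 0
Pirton: 5  (via Tarn)
Yarm: 8  (via Pirton)
Varne: 12  (via Pirton)
Quorn: 19  (via Tarn)
Colne: 23  (via Tarn)
Brook: 24  (via Quorn)
Ulver: 24  (via Varne)
Hale: 34  (via Brook)
Shortest route: Tarn → Quorn → Brook → Hale = 34 mi.

34 mi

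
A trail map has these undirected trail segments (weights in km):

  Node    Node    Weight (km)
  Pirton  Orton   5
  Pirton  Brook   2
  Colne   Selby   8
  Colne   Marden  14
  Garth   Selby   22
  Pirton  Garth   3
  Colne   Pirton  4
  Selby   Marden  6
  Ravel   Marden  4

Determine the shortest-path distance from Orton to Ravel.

27 km

Settle nodes by increasing distance from Orton:
Orton: 0
Pirton: 5  (via Orton)
Brook: 7  (via Pirton)
Garth: 8  (via Pirton)
Colne: 9  (via Pirton)
Selby: 17  (via Colne)
Marden: 23  (via Colne)
Ravel: 27  (via Marden)
Shortest route: Orton–Pirton–Colne–Marden–Ravel = 27 km.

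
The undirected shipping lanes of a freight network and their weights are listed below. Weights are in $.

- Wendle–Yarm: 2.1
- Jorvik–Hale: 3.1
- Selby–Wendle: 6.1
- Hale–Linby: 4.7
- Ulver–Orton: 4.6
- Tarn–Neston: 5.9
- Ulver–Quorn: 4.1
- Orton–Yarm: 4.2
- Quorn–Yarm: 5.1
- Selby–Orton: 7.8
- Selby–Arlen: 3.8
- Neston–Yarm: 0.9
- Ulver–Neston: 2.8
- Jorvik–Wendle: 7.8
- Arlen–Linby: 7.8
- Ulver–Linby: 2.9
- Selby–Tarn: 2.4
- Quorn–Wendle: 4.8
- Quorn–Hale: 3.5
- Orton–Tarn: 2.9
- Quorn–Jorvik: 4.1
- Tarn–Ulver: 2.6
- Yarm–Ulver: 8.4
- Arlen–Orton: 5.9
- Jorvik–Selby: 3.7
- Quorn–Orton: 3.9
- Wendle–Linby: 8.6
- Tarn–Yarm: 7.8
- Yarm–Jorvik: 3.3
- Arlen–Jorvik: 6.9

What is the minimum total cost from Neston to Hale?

Enumerating some paths:
Neston → Yarm → Quorn → Hale: 0.9+5.1+3.5 = 9.5
Neston → Yarm → Jorvik → Hale: 0.9+3.3+3.1 = 7.3
Neston → Ulver → Quorn → Hale: 2.8+4.1+3.5 = 10.4
Cheapest is Neston → Yarm → Jorvik → Hale at $7.3.

$7.3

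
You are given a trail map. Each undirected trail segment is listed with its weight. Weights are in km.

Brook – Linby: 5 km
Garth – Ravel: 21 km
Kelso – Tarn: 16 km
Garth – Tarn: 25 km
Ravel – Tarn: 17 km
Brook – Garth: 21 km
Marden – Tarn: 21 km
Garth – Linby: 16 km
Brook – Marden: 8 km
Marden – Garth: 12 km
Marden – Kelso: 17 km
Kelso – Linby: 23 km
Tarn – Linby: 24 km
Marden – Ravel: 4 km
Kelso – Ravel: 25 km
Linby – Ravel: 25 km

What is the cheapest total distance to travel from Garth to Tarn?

25 km

Settle nodes by increasing distance from Garth:
Garth: 0
Marden: 12  (via Garth)
Linby: 16  (via Garth)
Ravel: 16  (via Marden)
Brook: 20  (via Marden)
Tarn: 25  (via Garth)
Shortest route: Garth → Tarn = 25 km.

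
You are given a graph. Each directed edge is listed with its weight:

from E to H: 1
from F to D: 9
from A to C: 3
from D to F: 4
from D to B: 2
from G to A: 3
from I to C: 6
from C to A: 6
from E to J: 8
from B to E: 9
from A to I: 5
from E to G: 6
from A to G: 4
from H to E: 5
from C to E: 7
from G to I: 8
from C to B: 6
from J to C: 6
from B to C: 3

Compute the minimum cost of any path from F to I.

25

Running Dijkstra from F:
F: 0
D: 9  (via F)
B: 11  (via D)
C: 14  (via B)
A: 20  (via C)
E: 20  (via B)
H: 21  (via E)
G: 24  (via A)
I: 25  (via A)
Shortest route: F–D–B–C–A–I = 25.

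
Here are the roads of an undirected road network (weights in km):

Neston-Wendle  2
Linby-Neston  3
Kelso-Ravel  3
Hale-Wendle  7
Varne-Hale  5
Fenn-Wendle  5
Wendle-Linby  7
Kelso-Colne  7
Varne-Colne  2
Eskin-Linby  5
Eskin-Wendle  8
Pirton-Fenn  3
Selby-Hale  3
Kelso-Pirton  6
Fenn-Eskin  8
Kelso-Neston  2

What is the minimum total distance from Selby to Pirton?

18 km

Running Dijkstra from Selby:
Selby: 0
Hale: 3  (via Selby)
Varne: 8  (via Hale)
Wendle: 10  (via Hale)
Colne: 10  (via Varne)
Neston: 12  (via Wendle)
Kelso: 14  (via Neston)
Linby: 15  (via Neston)
Fenn: 15  (via Wendle)
Ravel: 17  (via Kelso)
Eskin: 18  (via Wendle)
Pirton: 18  (via Fenn)
Shortest route: Selby → Hale → Wendle → Fenn → Pirton = 18 km.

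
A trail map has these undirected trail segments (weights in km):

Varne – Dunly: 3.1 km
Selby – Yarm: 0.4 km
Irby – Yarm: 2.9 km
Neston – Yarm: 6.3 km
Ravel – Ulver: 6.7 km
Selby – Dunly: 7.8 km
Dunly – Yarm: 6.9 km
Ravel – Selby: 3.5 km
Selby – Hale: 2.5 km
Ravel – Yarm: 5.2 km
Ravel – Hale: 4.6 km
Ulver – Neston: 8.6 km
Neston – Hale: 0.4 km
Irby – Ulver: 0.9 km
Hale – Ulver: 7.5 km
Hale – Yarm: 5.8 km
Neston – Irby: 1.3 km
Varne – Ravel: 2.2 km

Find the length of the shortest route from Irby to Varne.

8.5 km

Enumerating some paths:
Irby–Neston–Hale–Ravel–Varne: 1.3+0.4+4.6+2.2 = 8.5
Irby–Yarm–Selby–Ravel–Varne: 2.9+0.4+3.5+2.2 = 9
The minimum is 8.5 km via Irby–Neston–Hale–Ravel–Varne.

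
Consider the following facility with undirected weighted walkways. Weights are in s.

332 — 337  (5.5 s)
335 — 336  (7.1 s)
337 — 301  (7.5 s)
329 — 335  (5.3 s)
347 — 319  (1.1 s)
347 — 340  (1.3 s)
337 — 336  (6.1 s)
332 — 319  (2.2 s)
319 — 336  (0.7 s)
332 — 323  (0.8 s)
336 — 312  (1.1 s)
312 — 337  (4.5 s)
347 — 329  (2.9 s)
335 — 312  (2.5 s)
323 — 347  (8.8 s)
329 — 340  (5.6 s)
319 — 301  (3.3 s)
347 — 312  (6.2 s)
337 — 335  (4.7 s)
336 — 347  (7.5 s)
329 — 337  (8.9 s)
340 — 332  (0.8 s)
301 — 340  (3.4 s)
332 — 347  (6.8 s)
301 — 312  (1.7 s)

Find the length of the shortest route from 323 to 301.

Enumerating some paths:
323–332–319–301: 0.8+2.2+3.3 = 6.3
323–332–340–301: 0.8+0.8+3.4 = 5
323–332–340–347–319–301: 0.8+0.8+1.3+1.1+3.3 = 7.3
323–332–319–336–312–301: 0.8+2.2+0.7+1.1+1.7 = 6.5
The minimum is 5 s via 323–332–340–301.

5 s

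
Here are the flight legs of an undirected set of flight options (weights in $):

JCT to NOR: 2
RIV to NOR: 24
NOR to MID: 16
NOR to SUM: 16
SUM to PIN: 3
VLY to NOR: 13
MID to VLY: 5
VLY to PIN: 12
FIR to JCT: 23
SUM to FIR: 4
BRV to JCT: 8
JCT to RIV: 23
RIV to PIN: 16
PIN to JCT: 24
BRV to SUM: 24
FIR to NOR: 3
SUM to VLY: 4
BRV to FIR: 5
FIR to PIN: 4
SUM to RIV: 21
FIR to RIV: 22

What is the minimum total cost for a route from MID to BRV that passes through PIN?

Best MID to PIN: MID–VLY–SUM–PIN costing 12
Best PIN to BRV: PIN–FIR–BRV costing 9
Total via PIN: 12 + 9 = $21.

$21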